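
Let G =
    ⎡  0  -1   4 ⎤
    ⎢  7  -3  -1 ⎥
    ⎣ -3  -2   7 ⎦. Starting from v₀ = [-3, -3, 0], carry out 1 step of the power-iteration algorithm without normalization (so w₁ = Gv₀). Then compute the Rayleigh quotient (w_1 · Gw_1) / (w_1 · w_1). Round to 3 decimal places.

w1 = Gv₀ = (3, -12, 15)
Gw1 = (72, 42, 120)
w1·Gw1 = 3·72 + (-12)·42 + 15·120 = 1512; w1·w1 = 3·3 + (-12)·(-12) + 15·15 = 378
λ ≈ 1512/378 = 4.000

λ ≈ 4.000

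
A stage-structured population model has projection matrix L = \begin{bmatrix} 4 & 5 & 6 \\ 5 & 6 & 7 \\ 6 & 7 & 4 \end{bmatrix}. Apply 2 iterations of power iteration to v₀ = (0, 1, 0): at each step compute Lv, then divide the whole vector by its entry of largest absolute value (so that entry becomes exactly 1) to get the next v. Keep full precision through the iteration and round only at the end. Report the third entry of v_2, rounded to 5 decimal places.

0.90909

Lv0 = (5.000000, 6.000000, 7.000000); divide by 7.000000 → v1 = (0.714286, 0.857143, 1.000000)
Lv1 = (13.142857, 15.714286, 14.285714); divide by 15.714286 → v2 = (0.836364, 1.000000, 0.909091)
Requested entry of v2: 100/110 = 0.90909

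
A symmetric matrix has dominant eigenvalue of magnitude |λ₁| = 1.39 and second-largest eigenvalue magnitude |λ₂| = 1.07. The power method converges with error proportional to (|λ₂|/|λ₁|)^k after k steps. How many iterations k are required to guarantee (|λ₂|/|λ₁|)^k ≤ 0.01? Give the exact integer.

18

|λ₂/λ₁| = 1.07/1.39 = 0.76978
Need k ≥ ln(0.01) / ln(0.76978) = -4.6052 / -0.2616 ≈ 17.601
Smallest integer k satisfying the bound: 18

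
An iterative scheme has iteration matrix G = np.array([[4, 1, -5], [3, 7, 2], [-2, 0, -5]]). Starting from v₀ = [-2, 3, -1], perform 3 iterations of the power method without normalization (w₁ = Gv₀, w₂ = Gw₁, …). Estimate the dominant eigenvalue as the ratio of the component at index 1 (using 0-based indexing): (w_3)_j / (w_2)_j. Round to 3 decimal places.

λ ≈ 5.294

w1 = Gv₀ = (4·(-2) + 1·3 + (-5)·(-1); 3·(-2) + 7·3 + 2·(-1); (-2)·(-2) + 0·3 + (-5)·(-1)) = (0, 13, 9)
w2 = Gw1 = (4·0 + 1·13 + (-5)·9; 3·0 + 7·13 + 2·9; (-2)·0 + 0·13 + (-5)·9) = (-32, 109, -45)
w3 = Gw2 = (206, 577, 289)
Ratio at component: 577 / 109 = 5.294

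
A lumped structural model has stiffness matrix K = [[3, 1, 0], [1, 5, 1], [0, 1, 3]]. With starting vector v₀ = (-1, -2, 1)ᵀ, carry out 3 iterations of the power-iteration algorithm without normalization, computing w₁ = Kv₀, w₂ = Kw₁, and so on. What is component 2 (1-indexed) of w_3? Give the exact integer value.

w1 = Kv₀ = (3·(-1) + 1·(-2) + 0·1; 1·(-1) + 5·(-2) + 1·1; 0·(-1) + 1·(-2) + 3·1) = (-5, -10, 1)
w2 = Kw1 = (3·(-5) + 1·(-10) + 0·1; 1·(-5) + 5·(-10) + 1·1; 0·(-5) + 1·(-10) + 3·1) = (-25, -54, -7)
w3 = Kw2 = (-129, -302, -75)
The requested component of w3 is -302.

-302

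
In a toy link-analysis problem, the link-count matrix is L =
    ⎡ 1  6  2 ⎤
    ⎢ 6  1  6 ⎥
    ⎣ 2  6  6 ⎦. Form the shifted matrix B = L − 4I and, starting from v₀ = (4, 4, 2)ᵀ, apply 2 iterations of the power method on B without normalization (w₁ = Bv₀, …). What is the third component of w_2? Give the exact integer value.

248

B = L − 4I has rows (-3, 6, 2); (6, -3, 6); (2, 6, 2)
w1 = Bv₀ = (16, 24, 36)
w2 = Bw1 = (168, 240, 248)
Requested component of w2: 248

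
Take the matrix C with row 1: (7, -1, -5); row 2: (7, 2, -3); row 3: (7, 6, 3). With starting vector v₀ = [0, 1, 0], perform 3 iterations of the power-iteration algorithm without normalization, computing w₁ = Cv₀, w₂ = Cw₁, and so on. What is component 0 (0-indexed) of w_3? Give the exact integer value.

w1 = Cv₀ = (7·0 + (-1)·1 + (-5)·0; 7·0 + 2·1 + (-3)·0; 7·0 + 6·1 + 3·0) = (-1, 2, 6)
w2 = Cw1 = (7·(-1) + (-1)·2 + (-5)·6; 7·(-1) + 2·2 + (-3)·6; 7·(-1) + 6·2 + 3·6) = (-39, -21, 23)
w3 = Cw2 = (-367, -384, -330)
The requested component of w3 is -367.

-367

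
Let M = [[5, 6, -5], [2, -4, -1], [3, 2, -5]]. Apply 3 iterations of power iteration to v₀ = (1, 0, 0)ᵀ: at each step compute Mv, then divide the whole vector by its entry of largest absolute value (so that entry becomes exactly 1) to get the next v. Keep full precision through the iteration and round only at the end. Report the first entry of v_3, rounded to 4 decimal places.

Mv0 = (5.00000, 2.00000, 3.00000); divide by 5.00000 → v1 = (1.00000, 0.40000, 0.60000)
Mv1 = (4.40000, -0.20000, 0.80000); divide by 4.40000 → v2 = (1.00000, -0.04545, 0.18182)
Mv2 = (3.81818, 2.00000, 2.00000); divide by 3.81818 → v3 = (1.00000, 0.52381, 0.52381)
Requested entry of v3: 84/84 = 1.0000

1.0000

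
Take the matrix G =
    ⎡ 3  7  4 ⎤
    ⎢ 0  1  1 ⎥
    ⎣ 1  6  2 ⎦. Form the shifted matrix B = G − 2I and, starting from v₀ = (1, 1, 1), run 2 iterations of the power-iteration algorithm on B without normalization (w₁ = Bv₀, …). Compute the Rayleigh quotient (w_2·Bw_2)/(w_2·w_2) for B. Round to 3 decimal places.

B = G − 2I has rows (1, 7, 4); (0, -1, 1); (1, 6, 0)
w1 = Bv₀ = (1·1 + 7·1 + 4·1; 0·1 + (-1)·1 + 1·1; 1·1 + 6·1 + 0·1) = (12, 0, 7)
w2 = Bw1 = (1·12 + 7·0 + 4·7; 0·12 + (-1)·0 + 1·7; 1·12 + 6·0 + 0·7) = (40, 7, 12)
Bw2 = (137, 5, 82)
w2·Bw2 = 6499; w2·w2 = 1793; μ ≈ 6499/1793 = 3.625

μ ≈ 3.625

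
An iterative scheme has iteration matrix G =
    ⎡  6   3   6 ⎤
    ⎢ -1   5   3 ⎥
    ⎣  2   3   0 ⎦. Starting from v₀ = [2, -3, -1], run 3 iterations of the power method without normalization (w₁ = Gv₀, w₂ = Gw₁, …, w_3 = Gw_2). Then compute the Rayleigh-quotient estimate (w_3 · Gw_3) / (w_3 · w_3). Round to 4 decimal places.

λ ≈ 8.9602

w1 = Gv₀ = (6·2 + 3·(-3) + 6·(-1); (-1)·2 + 5·(-3) + 3·(-1); 2·2 + 3·(-3) + 0·(-1)) = (-3, -20, -5)
w2 = Gw1 = (6·(-3) + 3·(-20) + 6·(-5); (-1)·(-3) + 5·(-20) + 3·(-5); 2·(-3) + 3·(-20) + 0·(-5)) = (-108, -112, -66)
w3 = Gw2 = (-1380, -650, -552)
Gw3 = (-13542, -3526, -4710)
w3·Gw3 = (-1380)·(-13542) + (-650)·(-3526) + (-552)·(-4710) = 23579780; w3·w3 = (-1380)·(-1380) + (-650)·(-650) + (-552)·(-552) = 2631604
λ ≈ 23579780/2631604 = 8.9602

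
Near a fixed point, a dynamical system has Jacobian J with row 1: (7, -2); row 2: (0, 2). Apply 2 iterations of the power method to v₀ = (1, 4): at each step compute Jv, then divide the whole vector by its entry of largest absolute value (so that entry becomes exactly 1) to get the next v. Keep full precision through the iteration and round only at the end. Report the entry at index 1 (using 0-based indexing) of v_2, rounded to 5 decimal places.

Jv0 = (-1.000000, 8.000000); divide by 8.000000 → v1 = (-0.125000, 1.000000)
Jv1 = (-2.875000, 2.000000); divide by -2.875000 → v2 = (1.000000, -0.695652)
Requested entry of v2: 16/-23 = -0.69565

-0.69565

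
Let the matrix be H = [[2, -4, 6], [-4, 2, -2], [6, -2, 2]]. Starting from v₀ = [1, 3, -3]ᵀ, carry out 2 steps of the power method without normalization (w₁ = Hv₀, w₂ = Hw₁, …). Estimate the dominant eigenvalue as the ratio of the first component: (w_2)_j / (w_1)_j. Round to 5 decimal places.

w1 = Hv₀ = (2·1 + (-4)·3 + 6·(-3); (-4)·1 + 2·3 + (-2)·(-3); 6·1 + (-2)·3 + 2·(-3)) = (-28, 8, -6)
w2 = Hw1 = (2·(-28) + (-4)·8 + 6·(-6); (-4)·(-28) + 2·8 + (-2)·(-6); 6·(-28) + (-2)·8 + 2·(-6)) = (-124, 140, -196)
Ratio at component: -124 / -28 = 4.42857

λ ≈ 4.42857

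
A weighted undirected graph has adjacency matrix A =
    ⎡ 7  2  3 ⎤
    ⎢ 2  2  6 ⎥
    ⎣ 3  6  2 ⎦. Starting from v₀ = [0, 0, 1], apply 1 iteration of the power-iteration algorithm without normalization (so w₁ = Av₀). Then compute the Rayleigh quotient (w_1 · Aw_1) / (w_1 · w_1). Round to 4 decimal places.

w1 = Av₀ = (7·0 + 2·0 + 3·1; 2·0 + 2·0 + 6·1; 3·0 + 6·0 + 2·1) = (3, 6, 2)
Aw1 = (39, 30, 49)
w1·Aw1 = 3·39 + 6·30 + 2·49 = 395; w1·w1 = 3·3 + 6·6 + 2·2 = 49
λ ≈ 395/49 = 8.0612

λ ≈ 8.0612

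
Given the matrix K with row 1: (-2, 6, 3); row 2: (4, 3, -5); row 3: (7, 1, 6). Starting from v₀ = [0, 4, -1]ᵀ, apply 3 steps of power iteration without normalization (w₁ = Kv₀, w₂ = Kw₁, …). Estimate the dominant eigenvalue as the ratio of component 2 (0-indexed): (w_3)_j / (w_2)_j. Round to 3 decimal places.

w1 = Kv₀ = (21, 17, -2)
w2 = Kw1 = (54, 145, 152)
w3 = Kw2 = (1218, -109, 1435)
Ratio at component: 1435 / 152 = 9.441

λ ≈ 9.441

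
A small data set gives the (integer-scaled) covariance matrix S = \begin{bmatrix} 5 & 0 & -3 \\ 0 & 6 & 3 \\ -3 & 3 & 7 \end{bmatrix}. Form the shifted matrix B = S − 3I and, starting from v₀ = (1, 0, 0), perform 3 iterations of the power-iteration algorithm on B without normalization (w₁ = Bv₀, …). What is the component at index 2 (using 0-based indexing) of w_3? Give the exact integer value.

-138

B = S − 3I has rows (2, 0, -3); (0, 3, 3); (-3, 3, 4)
w1 = Bv₀ = (2·1 + 0·0 + (-3)·0; 0·1 + 3·0 + 3·0; (-3)·1 + 3·0 + 4·0) = (2, 0, -3)
w2 = Bw1 = (2·2 + 0·0 + (-3)·(-3); 0·2 + 3·0 + 3·(-3); (-3)·2 + 3·0 + 4·(-3)) = (13, -9, -18)
w3 = Bw2 = (80, -81, -138)
Requested component of w3: -138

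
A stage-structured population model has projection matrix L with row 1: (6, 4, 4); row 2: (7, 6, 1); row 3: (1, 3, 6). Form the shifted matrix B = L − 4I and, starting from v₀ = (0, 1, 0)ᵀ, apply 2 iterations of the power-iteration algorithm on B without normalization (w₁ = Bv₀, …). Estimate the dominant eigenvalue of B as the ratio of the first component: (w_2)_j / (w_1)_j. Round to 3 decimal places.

B = L − 4I has rows (2, 4, 4); (7, 2, 1); (1, 3, 2)
w1 = Bv₀ = (2·0 + 4·1 + 4·0; 7·0 + 2·1 + 1·0; 1·0 + 3·1 + 2·0) = (4, 2, 3)
w2 = Bw1 = (2·4 + 4·2 + 4·3; 7·4 + 2·2 + 1·3; 1·4 + 3·2 + 2·3) = (28, 35, 16)
Ratio: 28/4 = 7.000

7.000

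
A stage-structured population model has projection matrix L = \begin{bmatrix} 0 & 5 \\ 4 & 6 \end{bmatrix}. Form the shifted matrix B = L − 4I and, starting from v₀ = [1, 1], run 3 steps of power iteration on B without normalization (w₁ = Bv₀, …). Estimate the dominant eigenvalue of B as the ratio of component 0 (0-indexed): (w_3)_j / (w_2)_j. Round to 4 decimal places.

μ ≈ -0.9231

B = L − 4I has rows (-4, 5); (4, 2)
w1 = Bv₀ = (1, 6)
w2 = Bw1 = (26, 16)
w3 = Bw2 = (-24, 136)
Ratio: -24/26 = -0.9231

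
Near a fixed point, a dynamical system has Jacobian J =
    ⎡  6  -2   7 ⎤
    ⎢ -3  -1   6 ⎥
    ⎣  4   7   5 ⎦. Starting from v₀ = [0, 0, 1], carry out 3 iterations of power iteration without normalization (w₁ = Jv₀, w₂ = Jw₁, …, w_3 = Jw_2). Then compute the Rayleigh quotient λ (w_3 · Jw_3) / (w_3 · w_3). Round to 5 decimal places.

λ ≈ 10.90970

w1 = Jv₀ = (6·0 + (-2)·0 + 7·1; (-3)·0 + (-1)·0 + 6·1; 4·0 + 7·0 + 5·1) = (7, 6, 5)
w2 = Jw1 = (6·7 + (-2)·6 + 7·5; (-3)·7 + (-1)·6 + 6·5; 4·7 + 7·6 + 5·5) = (65, 3, 95)
w3 = Jw2 = (1049, 372, 756)
Jw3 = (10842, 1017, 10580)
w3·Jw3 = 1049·10842 + 372·1017 + 756·10580 = 19750062; w3·w3 = 1049·1049 + 372·372 + 756·756 = 1810321
λ ≈ 19750062/1810321 = 10.90970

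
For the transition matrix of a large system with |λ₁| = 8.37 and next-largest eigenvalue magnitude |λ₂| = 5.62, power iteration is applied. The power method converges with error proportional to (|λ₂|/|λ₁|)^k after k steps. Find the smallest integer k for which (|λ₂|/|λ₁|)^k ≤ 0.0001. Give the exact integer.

24

|λ₂/λ₁| = 5.62/8.37 = 0.67145
Need k ≥ ln(0.0001) / ln(0.67145) = -9.2103 / -0.3983 ≈ 23.123
Smallest integer k satisfying the bound: 24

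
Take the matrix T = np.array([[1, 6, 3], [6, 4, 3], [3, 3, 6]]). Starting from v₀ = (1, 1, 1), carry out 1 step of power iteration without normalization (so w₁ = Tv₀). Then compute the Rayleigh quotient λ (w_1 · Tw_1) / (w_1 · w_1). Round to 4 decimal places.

w1 = Tv₀ = (1·1 + 6·1 + 3·1; 6·1 + 4·1 + 3·1; 3·1 + 3·1 + 6·1) = (10, 13, 12)
Tw1 = (124, 148, 141)
w1·Tw1 = 10·124 + 13·148 + 12·141 = 4856; w1·w1 = 10·10 + 13·13 + 12·12 = 413
λ ≈ 4856/413 = 11.7579

λ ≈ 11.7579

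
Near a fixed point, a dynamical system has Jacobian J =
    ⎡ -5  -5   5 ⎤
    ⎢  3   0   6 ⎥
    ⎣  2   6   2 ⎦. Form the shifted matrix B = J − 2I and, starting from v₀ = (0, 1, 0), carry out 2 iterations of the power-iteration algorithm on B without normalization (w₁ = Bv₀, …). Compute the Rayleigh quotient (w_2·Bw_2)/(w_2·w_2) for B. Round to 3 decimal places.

μ ≈ -9.285

B = J − 2I has rows (-7, -5, 5); (3, -2, 6); (2, 6, 0)
w1 = Bv₀ = ((-7)·0 + (-5)·1 + 5·0; 3·0 + (-2)·1 + 6·0; 2·0 + 6·1 + 0·0) = (-5, -2, 6)
w2 = Bw1 = ((-7)·(-5) + (-5)·(-2) + 5·6; 3·(-5) + (-2)·(-2) + 6·6; 2·(-5) + 6·(-2) + 0·6) = (75, 25, -22)
Bw2 = (-760, 43, 300)
w2·Bw2 = -62525; w2·w2 = 6734; μ ≈ -62525/6734 = -9.285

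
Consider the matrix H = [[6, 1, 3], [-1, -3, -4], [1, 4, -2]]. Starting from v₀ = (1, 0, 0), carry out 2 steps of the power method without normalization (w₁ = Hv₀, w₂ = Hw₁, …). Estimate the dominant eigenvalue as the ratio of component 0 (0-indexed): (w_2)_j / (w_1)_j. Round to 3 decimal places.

w1 = Hv₀ = (6·1 + 1·0 + 3·0; (-1)·1 + (-3)·0 + (-4)·0; 1·1 + 4·0 + (-2)·0) = (6, -1, 1)
w2 = Hw1 = (6·6 + 1·(-1) + 3·1; (-1)·6 + (-3)·(-1) + (-4)·1; 1·6 + 4·(-1) + (-2)·1) = (38, -7, 0)
Ratio at component: 38 / 6 = 6.333

6.333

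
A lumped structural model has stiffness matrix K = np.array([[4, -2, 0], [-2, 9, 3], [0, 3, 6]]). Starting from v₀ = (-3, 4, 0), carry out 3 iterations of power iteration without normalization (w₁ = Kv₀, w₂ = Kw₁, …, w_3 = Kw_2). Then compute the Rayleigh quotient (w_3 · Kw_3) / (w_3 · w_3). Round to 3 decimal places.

w1 = Kv₀ = (-20, 42, 12)
w2 = Kw1 = (-164, 454, 198)
w3 = Kw2 = (-1564, 5008, 2550)
Kw3 = (-16272, 55850, 30324)
w3·Kw3 = (-1564)·(-16272) + 5008·55850 + 2550·30324 = 382472408; w3·w3 = (-1564)·(-1564) + 5008·5008 + 2550·2550 = 34028660
λ ≈ 382472408/34028660 = 11.240

11.240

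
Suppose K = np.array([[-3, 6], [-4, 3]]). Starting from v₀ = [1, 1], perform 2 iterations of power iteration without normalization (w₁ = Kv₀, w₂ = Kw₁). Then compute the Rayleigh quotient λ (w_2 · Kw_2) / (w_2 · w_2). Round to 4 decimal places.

λ ≈ 1.0000

w1 = Kv₀ = ((-3)·1 + 6·1; (-4)·1 + 3·1) = (3, -1)
w2 = Kw1 = ((-3)·3 + 6·(-1); (-4)·3 + 3·(-1)) = (-15, -15)
Kw2 = (-45, 15)
w2·Kw2 = (-15)·(-45) + (-15)·15 = 450; w2·w2 = (-15)·(-15) + (-15)·(-15) = 450
λ ≈ 450/450 = 1.0000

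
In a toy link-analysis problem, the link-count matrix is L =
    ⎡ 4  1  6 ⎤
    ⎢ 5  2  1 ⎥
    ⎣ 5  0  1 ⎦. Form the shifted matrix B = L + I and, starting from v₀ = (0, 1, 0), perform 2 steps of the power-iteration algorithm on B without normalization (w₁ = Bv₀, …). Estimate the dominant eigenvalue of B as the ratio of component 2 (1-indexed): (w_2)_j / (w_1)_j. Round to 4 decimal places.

μ ≈ 4.6667

B = L + I has rows (5, 1, 6); (5, 3, 1); (5, 0, 2)
w1 = Bv₀ = (5·0 + 1·1 + 6·0; 5·0 + 3·1 + 1·0; 5·0 + 0·1 + 2·0) = (1, 3, 0)
w2 = Bw1 = (5·1 + 1·3 + 6·0; 5·1 + 3·3 + 1·0; 5·1 + 0·3 + 2·0) = (8, 14, 5)
Ratio: 14/3 = 4.6667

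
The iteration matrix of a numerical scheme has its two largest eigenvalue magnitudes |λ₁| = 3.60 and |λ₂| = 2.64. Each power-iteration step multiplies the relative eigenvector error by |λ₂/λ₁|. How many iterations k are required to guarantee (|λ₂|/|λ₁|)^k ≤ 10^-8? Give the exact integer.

|λ₂/λ₁| = 2.64/3.60 = 0.73333
Need k ≥ ln(10^-8) / ln(0.73333) = -18.4207 / -0.3102 ≈ 59.392
Smallest integer k satisfying the bound: 60

60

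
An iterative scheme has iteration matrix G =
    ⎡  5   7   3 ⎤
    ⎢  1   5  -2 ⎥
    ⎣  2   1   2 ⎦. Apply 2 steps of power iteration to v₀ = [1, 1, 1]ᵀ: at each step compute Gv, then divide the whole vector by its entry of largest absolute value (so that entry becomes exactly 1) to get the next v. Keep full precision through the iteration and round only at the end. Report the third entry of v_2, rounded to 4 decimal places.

0.3729

Gv0 = (15.00000, 4.00000, 5.00000); divide by 15.00000 → v1 = (1.00000, 0.26667, 0.33333)
Gv1 = (7.86667, 1.66667, 2.93333); divide by 7.86667 → v2 = (1.00000, 0.21186, 0.37288)
Requested entry of v2: 44/118 = 0.3729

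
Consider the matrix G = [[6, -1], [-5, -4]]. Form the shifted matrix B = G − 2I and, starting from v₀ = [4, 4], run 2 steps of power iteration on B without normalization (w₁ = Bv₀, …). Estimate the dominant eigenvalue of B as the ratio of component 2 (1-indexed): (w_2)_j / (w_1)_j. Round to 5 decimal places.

-4.63636

B = G − 2I has rows (4, -1); (-5, -6)
w1 = Bv₀ = (4·4 + (-1)·4; (-5)·4 + (-6)·4) = (12, -44)
w2 = Bw1 = (4·12 + (-1)·(-44); (-5)·12 + (-6)·(-44)) = (92, 204)
Ratio: 204/-44 = -4.63636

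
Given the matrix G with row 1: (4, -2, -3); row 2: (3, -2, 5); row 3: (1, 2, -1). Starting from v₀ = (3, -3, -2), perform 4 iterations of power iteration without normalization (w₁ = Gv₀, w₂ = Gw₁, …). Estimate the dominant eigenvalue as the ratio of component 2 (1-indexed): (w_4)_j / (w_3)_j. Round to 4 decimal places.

w1 = Gv₀ = (4·3 + (-2)·(-3) + (-3)·(-2); 3·3 + (-2)·(-3) + 5·(-2); 1·3 + 2·(-3) + (-1)·(-2)) = (24, 5, -1)
w2 = Gw1 = (4·24 + (-2)·5 + (-3)·(-1); 3·24 + (-2)·5 + 5·(-1); 1·24 + 2·5 + (-1)·(-1)) = (89, 57, 35)
w3 = Gw2 = (137, 328, 168)
w4 = Gw3 = (-612, 595, 625)
Ratio at component: 595 / 328 = 1.8140

λ ≈ 1.8140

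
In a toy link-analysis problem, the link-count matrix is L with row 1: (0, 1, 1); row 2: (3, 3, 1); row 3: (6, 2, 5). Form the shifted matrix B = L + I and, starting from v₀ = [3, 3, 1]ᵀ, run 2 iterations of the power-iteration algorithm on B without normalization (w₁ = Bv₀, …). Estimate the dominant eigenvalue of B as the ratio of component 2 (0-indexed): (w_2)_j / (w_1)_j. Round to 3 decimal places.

8.867

B = L + I has rows (1, 1, 1); (3, 4, 1); (6, 2, 6)
w1 = Bv₀ = (7, 22, 30)
w2 = Bw1 = (59, 139, 266)
Ratio: 266/30 = 8.867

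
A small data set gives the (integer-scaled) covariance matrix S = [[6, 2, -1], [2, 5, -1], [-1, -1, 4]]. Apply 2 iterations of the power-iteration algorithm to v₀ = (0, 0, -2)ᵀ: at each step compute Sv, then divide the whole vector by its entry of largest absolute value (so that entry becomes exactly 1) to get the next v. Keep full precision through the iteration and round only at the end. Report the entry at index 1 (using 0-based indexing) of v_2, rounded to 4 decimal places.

-0.6111

Sv0 = (2.00000, 2.00000, -8.00000); divide by -8.00000 → v1 = (-0.25000, -0.25000, 1.00000)
Sv1 = (-3.00000, -2.75000, 4.50000); divide by 4.50000 → v2 = (-0.66667, -0.61111, 1.00000)
Requested entry of v2: 22/-36 = -0.6111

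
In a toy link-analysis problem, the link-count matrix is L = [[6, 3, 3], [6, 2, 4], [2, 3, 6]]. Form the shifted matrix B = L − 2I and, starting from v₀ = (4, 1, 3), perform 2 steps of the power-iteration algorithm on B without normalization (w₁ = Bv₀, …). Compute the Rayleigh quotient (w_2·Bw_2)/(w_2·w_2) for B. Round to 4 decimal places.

B = L − 2I has rows (4, 3, 3); (6, 0, 4); (2, 3, 4)
w1 = Bv₀ = (4·4 + 3·1 + 3·3; 6·4 + 0·1 + 4·3; 2·4 + 3·1 + 4·3) = (28, 36, 23)
w2 = Bw1 = (4·28 + 3·36 + 3·23; 6·28 + 0·36 + 4·23; 2·28 + 3·36 + 4·23) = (289, 260, 256)
Bw2 = (2704, 2758, 2382)
w2·Bw2 = 2108328; w2·w2 = 216657; μ ≈ 2108328/216657 = 9.7312

9.7312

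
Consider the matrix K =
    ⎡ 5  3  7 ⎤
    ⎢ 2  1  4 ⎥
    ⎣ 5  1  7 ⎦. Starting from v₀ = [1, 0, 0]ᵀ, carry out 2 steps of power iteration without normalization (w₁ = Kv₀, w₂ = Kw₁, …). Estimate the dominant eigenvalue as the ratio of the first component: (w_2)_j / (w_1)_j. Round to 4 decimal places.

λ ≈ 13.2000

w1 = Kv₀ = (5, 2, 5)
w2 = Kw1 = (66, 32, 62)
Ratio at component: 66 / 5 = 13.2000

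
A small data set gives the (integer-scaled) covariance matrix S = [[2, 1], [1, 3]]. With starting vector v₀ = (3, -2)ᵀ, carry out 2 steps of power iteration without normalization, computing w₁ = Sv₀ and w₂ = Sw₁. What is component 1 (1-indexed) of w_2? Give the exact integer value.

5

w1 = Sv₀ = (4, -3)
w2 = Sw1 = (5, -5)
The requested component of w2 is 5.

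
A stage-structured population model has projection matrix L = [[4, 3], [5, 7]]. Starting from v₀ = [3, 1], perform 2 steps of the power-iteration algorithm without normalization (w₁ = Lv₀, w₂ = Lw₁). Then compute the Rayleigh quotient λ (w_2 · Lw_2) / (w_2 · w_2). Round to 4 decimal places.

9.6817

w1 = Lv₀ = (15, 22)
w2 = Lw1 = (126, 229)
Lw2 = (1191, 2233)
w2·Lw2 = 126·1191 + 229·2233 = 661423; w2·w2 = 126·126 + 229·229 = 68317
λ ≈ 661423/68317 = 9.6817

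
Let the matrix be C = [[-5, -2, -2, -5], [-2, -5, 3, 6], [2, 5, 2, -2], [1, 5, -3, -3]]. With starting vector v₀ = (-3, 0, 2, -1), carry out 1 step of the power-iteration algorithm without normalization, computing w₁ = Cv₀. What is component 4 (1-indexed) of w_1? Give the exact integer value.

w1 = Cv₀ = (16, 6, 0, -6)
The requested component of w1 is -6.

-6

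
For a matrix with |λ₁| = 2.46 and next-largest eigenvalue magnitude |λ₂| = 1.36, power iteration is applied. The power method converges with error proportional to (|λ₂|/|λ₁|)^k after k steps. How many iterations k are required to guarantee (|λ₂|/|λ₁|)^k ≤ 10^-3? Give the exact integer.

12

|λ₂/λ₁| = 1.36/2.46 = 0.55285
Need k ≥ ln(10^-3) / ln(0.55285) = -6.9078 / -0.5927 ≈ 11.655
Smallest integer k satisfying the bound: 12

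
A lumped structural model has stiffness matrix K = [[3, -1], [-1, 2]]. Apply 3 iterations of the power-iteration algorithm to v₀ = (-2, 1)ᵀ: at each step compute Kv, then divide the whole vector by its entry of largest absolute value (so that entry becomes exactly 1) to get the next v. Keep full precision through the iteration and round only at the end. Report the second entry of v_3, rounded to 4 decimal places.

Kv0 = (-7.00000, 4.00000); divide by -7.00000 → v1 = (1.00000, -0.57143)
Kv1 = (3.57143, -2.14286); divide by 3.57143 → v2 = (1.00000, -0.60000)
Kv2 = (3.60000, -2.20000); divide by 3.60000 → v3 = (1.00000, -0.61111)
Requested entry of v3: 55/-90 = -0.6111

-0.6111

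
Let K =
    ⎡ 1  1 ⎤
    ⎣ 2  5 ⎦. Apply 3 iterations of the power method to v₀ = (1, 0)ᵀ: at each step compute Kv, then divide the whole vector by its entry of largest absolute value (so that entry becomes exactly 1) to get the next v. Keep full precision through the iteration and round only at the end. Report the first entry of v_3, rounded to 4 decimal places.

0.2273

Kv0 = (1.00000, 2.00000); divide by 2.00000 → v1 = (0.50000, 1.00000)
Kv1 = (1.50000, 6.00000); divide by 6.00000 → v2 = (0.25000, 1.00000)
Kv2 = (1.25000, 5.50000); divide by 5.50000 → v3 = (0.22727, 1.00000)
Requested entry of v3: 15/66 = 0.2273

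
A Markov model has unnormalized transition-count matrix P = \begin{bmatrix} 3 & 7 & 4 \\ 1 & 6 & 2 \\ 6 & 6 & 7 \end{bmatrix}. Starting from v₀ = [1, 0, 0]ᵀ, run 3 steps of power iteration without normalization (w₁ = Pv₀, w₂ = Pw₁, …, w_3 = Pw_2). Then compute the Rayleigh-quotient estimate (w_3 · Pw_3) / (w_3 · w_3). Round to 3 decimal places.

w1 = Pv₀ = (3·1 + 7·0 + 4·0; 1·1 + 6·0 + 2·0; 6·1 + 6·0 + 7·0) = (3, 1, 6)
w2 = Pw1 = (3·3 + 7·1 + 4·6; 1·3 + 6·1 + 2·6; 6·3 + 6·1 + 7·6) = (40, 21, 66)
w3 = Pw2 = (531, 298, 828)
Pw3 = (6991, 3975, 10770)
w3·Pw3 = 531·6991 + 298·3975 + 828·10770 = 13814331; w3·w3 = 531·531 + 298·298 + 828·828 = 1056349
λ ≈ 13814331/1056349 = 13.077

13.077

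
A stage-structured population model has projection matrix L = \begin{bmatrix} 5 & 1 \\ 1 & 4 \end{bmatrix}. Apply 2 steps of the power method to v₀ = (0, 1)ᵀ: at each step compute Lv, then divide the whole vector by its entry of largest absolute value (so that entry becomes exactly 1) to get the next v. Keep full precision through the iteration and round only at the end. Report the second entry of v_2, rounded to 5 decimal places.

1.00000

Lv0 = (1.000000, 4.000000); divide by 4.000000 → v1 = (0.250000, 1.000000)
Lv1 = (2.250000, 4.250000); divide by 4.250000 → v2 = (0.529412, 1.000000)
Requested entry of v2: 17/17 = 1.00000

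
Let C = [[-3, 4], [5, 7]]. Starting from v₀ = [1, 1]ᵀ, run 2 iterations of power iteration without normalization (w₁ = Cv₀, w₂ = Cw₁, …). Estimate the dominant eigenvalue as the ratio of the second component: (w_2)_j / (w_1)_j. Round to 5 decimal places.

w1 = Cv₀ = (1, 12)
w2 = Cw1 = (45, 89)
Ratio at component: 89 / 12 = 7.41667

7.41667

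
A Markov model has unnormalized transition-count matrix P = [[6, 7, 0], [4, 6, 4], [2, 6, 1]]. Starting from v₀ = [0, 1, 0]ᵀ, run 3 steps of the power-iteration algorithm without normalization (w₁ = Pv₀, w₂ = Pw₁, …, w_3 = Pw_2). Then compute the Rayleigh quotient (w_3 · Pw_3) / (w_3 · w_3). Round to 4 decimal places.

w1 = Pv₀ = (6·0 + 7·1 + 0·0; 4·0 + 6·1 + 4·0; 2·0 + 6·1 + 1·0) = (7, 6, 6)
w2 = Pw1 = (6·7 + 7·6 + 0·6; 4·7 + 6·6 + 4·6; 2·7 + 6·6 + 1·6) = (84, 88, 56)
w3 = Pw2 = (1120, 1088, 752)
Pw3 = (14336, 14016, 9520)
w3·Pw3 = 1120·14336 + 1088·14016 + 752·9520 = 38464768; w3·w3 = 1120·1120 + 1088·1088 + 752·752 = 3003648
λ ≈ 38464768/3003648 = 12.8060

12.8060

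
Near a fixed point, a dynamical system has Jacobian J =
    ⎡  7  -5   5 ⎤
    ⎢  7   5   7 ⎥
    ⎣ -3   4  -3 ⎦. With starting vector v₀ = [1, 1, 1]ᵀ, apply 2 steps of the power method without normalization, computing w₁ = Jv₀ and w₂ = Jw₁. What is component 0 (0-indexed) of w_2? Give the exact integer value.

w1 = Jv₀ = (7, 19, -2)
w2 = Jw1 = (-56, 130, 61)
The requested component of w2 is -56.

-56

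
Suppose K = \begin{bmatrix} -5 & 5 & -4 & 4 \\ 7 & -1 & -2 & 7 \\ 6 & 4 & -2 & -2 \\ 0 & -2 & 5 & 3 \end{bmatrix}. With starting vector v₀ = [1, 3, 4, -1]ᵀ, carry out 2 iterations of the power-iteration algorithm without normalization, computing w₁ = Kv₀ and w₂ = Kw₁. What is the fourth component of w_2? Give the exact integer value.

115

w1 = Kv₀ = (-10, -11, 12, 11)
w2 = Kw1 = (-9, -6, -150, 115)
The requested component of w2 is 115.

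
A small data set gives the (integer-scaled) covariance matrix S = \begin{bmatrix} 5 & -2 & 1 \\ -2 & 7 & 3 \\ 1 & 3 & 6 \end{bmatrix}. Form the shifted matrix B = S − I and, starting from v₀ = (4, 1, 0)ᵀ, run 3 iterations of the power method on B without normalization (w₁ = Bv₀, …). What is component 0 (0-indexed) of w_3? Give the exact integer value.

B = S − I has rows (4, -2, 1); (-2, 6, 3); (1, 3, 5)
w1 = Bv₀ = (4·4 + (-2)·1 + 1·0; (-2)·4 + 6·1 + 3·0; 1·4 + 3·1 + 5·0) = (14, -2, 7)
w2 = Bw1 = (4·14 + (-2)·(-2) + 1·7; (-2)·14 + 6·(-2) + 3·7; 1·14 + 3·(-2) + 5·7) = (67, -19, 43)
w3 = Bw2 = (349, -119, 225)
Requested component of w3: 349

349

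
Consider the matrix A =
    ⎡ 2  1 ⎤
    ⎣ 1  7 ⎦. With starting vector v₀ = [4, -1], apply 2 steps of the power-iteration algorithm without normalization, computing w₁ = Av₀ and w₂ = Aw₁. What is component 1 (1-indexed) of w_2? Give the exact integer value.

11

w1 = Av₀ = (2·4 + 1·(-1); 1·4 + 7·(-1)) = (7, -3)
w2 = Aw1 = (2·7 + 1·(-3); 1·7 + 7·(-3)) = (11, -14)
The requested component of w2 is 11.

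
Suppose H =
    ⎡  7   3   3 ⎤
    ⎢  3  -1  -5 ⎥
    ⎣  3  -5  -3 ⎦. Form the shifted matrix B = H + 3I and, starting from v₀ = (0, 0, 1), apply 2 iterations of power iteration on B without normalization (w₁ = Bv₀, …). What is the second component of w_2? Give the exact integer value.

-1

B = H + 3I has rows (10, 3, 3); (3, 2, -5); (3, -5, 0)
w1 = Bv₀ = (3, -5, 0)
w2 = Bw1 = (15, -1, 34)
Requested component of w2: -1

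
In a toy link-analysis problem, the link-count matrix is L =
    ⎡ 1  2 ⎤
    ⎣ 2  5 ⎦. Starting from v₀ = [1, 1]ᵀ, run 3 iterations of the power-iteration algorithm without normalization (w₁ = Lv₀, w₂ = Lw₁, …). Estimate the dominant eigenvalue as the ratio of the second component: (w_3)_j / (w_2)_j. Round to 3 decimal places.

λ ≈ 5.829

w1 = Lv₀ = (1·1 + 2·1; 2·1 + 5·1) = (3, 7)
w2 = Lw1 = (1·3 + 2·7; 2·3 + 5·7) = (17, 41)
w3 = Lw2 = (99, 239)
Ratio at component: 239 / 41 = 5.829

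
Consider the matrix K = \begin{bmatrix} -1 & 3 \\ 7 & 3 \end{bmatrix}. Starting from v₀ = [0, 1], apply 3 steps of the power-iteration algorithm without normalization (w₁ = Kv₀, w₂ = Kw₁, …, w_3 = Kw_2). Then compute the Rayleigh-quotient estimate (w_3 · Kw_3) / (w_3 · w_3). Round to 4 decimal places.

λ ≈ 6.3765

w1 = Kv₀ = (3, 3)
w2 = Kw1 = (6, 30)
w3 = Kw2 = (84, 132)
Kw3 = (312, 984)
w3·Kw3 = 84·312 + 132·984 = 156096; w3·w3 = 84·84 + 132·132 = 24480
λ ≈ 156096/24480 = 6.3765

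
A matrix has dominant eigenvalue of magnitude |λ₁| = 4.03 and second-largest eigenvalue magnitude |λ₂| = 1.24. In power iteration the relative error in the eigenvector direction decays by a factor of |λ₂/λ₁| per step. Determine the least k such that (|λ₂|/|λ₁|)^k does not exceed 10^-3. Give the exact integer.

6

|λ₂/λ₁| = 1.24/4.03 = 0.30769
Need k ≥ ln(10^-3) / ln(0.30769) = -6.9078 / -1.1787 ≈ 5.861
Smallest integer k satisfying the bound: 6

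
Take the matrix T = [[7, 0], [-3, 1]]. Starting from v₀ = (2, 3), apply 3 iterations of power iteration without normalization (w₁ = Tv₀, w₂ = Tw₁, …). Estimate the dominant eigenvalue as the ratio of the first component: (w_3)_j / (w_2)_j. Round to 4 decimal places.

w1 = Tv₀ = (14, -3)
w2 = Tw1 = (98, -45)
w3 = Tw2 = (686, -339)
Ratio at component: 686 / 98 = 7.0000

7.0000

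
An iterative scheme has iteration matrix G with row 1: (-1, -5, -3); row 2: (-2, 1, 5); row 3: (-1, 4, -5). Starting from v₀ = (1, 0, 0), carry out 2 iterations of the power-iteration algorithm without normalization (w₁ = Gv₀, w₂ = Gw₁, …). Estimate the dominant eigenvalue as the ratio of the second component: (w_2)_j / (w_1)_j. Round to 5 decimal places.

w1 = Gv₀ = ((-1)·1 + (-5)·0 + (-3)·0; (-2)·1 + 1·0 + 5·0; (-1)·1 + 4·0 + (-5)·0) = (-1, -2, -1)
w2 = Gw1 = ((-1)·(-1) + (-5)·(-2) + (-3)·(-1); (-2)·(-1) + 1·(-2) + 5·(-1); (-1)·(-1) + 4·(-2) + (-5)·(-1)) = (14, -5, -2)
Ratio at component: -5 / -2 = 2.50000

λ ≈ 2.50000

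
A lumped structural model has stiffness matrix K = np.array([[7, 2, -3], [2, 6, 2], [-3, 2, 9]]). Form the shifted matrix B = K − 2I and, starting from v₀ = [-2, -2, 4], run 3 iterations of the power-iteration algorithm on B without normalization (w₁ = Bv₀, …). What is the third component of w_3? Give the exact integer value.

B = K − 2I has rows (5, 2, -3); (2, 4, 2); (-3, 2, 7)
w1 = Bv₀ = (5·(-2) + 2·(-2) + (-3)·4; 2·(-2) + 4·(-2) + 2·4; (-3)·(-2) + 2·(-2) + 7·4) = (-26, -4, 30)
w2 = Bw1 = (5·(-26) + 2·(-4) + (-3)·30; 2·(-26) + 4·(-4) + 2·30; (-3)·(-26) + 2·(-4) + 7·30) = (-228, -8, 280)
w3 = Bw2 = (-1996, 72, 2628)
Requested component of w3: 2628

2628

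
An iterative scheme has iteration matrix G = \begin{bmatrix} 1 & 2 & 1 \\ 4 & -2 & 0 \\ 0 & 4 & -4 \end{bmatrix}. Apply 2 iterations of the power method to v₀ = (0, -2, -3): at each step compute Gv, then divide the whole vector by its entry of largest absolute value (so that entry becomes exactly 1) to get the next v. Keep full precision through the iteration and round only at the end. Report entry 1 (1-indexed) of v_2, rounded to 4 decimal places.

Gv0 = (-7.00000, 4.00000, 4.00000); divide by -7.00000 → v1 = (1.00000, -0.57143, -0.57143)
Gv1 = (-0.71429, 5.14286, 0.00000); divide by 5.14286 → v2 = (-0.13889, 1.00000, 0.00000)
Requested entry of v2: 5/-36 = -0.1389

-0.1389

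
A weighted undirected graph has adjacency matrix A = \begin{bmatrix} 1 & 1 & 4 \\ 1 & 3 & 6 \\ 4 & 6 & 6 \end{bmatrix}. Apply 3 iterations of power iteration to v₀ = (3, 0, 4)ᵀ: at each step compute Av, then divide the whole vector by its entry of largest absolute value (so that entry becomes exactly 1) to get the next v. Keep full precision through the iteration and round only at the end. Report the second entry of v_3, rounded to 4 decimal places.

Av0 = (19.00000, 27.00000, 36.00000); divide by 36.00000 → v1 = (0.52778, 0.75000, 1.00000)
Av1 = (5.27778, 8.77778, 12.61111); divide by 12.61111 → v2 = (0.41850, 0.69604, 1.00000)
Av2 = (5.11454, 8.50661, 11.85022); divide by 11.85022 → v3 = (0.43160, 0.71784, 1.00000)
Requested entry of v3: 3862/5380 = 0.7178

0.7178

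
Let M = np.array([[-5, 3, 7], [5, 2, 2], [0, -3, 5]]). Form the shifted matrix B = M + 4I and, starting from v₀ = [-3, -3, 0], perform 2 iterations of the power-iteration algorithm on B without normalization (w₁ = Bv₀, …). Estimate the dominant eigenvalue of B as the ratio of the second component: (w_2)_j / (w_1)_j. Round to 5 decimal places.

B = M + 4I has rows (-1, 3, 7); (5, 6, 2); (0, -3, 9)
w1 = Bv₀ = (-6, -33, 9)
w2 = Bw1 = (-30, -210, 180)
Ratio: -210/-33 = 6.36364

μ ≈ 6.36364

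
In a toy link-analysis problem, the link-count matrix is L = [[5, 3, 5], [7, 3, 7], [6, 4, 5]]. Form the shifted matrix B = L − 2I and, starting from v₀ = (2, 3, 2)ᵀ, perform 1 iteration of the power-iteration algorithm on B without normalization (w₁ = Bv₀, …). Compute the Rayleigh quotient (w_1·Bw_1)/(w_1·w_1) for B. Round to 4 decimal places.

B = L − 2I has rows (3, 3, 5); (7, 1, 7); (6, 4, 3)
w1 = Bv₀ = (3·2 + 3·3 + 5·2; 7·2 + 1·3 + 7·2; 6·2 + 4·3 + 3·2) = (25, 31, 30)
Bw1 = (318, 416, 364)
w1·Bw1 = 31766; w1·w1 = 2486; μ ≈ 31766/2486 = 12.7780

12.7780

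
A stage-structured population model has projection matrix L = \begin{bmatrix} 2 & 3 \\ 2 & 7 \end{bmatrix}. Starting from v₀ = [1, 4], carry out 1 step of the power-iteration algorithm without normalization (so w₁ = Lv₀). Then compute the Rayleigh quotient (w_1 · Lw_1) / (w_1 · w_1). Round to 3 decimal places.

w1 = Lv₀ = (2·1 + 3·4; 2·1 + 7·4) = (14, 30)
Lw1 = (118, 238)
w1·Lw1 = 14·118 + 30·238 = 8792; w1·w1 = 14·14 + 30·30 = 1096
λ ≈ 8792/1096 = 8.022

8.022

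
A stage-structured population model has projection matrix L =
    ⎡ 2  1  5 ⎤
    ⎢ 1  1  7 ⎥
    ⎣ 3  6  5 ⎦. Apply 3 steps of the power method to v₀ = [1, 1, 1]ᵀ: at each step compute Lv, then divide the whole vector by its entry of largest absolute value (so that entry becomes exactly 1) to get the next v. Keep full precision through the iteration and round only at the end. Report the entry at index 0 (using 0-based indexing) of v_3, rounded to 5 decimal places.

0.60933

Lv0 = (8.000000, 9.000000, 14.000000); divide by 14.000000 → v1 = (0.571429, 0.642857, 1.000000)
Lv1 = (6.785714, 8.214286, 10.571429); divide by 10.571429 → v2 = (0.641892, 0.777027, 1.000000)
Lv2 = (7.060811, 8.418919, 11.587838); divide by 11.587838 → v3 = (0.609329, 0.726531, 1.000000)
Requested entry of v3: 1045/1715 = 0.60933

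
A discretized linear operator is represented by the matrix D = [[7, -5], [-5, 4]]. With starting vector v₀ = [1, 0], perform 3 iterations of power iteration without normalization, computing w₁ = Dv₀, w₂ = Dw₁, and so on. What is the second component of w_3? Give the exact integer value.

w1 = Dv₀ = (7·1 + (-5)·0; (-5)·1 + 4·0) = (7, -5)
w2 = Dw1 = (7·7 + (-5)·(-5); (-5)·7 + 4·(-5)) = (74, -55)
w3 = Dw2 = (793, -590)
The requested component of w3 is -590.

-590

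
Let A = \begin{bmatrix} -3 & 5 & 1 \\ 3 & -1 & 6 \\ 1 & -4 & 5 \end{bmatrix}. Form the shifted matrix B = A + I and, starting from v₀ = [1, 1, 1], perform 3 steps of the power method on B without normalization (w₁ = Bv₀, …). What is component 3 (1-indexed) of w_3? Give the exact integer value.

B = A + I has rows (-2, 5, 1); (3, 0, 6); (1, -4, 6)
w1 = Bv₀ = ((-2)·1 + 5·1 + 1·1; 3·1 + 0·1 + 6·1; 1·1 + (-4)·1 + 6·1) = (4, 9, 3)
w2 = Bw1 = ((-2)·4 + 5·9 + 1·3; 3·4 + 0·9 + 6·3; 1·4 + (-4)·9 + 6·3) = (40, 30, -14)
w3 = Bw2 = (56, 36, -164)
Requested component of w3: -164

-164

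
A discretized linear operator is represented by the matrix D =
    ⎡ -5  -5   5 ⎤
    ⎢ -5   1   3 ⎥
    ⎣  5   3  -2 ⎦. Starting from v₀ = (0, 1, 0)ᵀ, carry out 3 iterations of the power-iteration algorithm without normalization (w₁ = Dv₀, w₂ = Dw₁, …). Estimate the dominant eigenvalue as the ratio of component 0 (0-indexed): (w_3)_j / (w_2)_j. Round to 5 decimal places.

-14.00000

w1 = Dv₀ = ((-5)·0 + (-5)·1 + 5·0; (-5)·0 + 1·1 + 3·0; 5·0 + 3·1 + (-2)·0) = (-5, 1, 3)
w2 = Dw1 = ((-5)·(-5) + (-5)·1 + 5·3; (-5)·(-5) + 1·1 + 3·3; 5·(-5) + 3·1 + (-2)·3) = (35, 35, -28)
w3 = Dw2 = (-490, -224, 336)
Ratio at component: -490 / 35 = -14.00000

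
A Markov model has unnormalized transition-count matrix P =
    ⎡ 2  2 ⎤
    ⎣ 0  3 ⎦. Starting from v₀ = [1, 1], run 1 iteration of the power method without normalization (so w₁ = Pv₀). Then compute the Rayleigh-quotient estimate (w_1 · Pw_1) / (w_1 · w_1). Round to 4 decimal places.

w1 = Pv₀ = (4, 3)
Pw1 = (14, 9)
w1·Pw1 = 4·14 + 3·9 = 83; w1·w1 = 4·4 + 3·3 = 25
λ ≈ 83/25 = 3.3200

3.3200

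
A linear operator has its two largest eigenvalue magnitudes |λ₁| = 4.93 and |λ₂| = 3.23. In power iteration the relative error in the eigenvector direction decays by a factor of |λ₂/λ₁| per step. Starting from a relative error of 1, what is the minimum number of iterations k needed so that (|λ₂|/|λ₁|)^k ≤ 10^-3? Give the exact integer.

17

|λ₂/λ₁| = 3.23/4.93 = 0.65517
Need k ≥ ln(10^-3) / ln(0.65517) = -6.9078 / -0.4229 ≈ 16.336
Smallest integer k satisfying the bound: 17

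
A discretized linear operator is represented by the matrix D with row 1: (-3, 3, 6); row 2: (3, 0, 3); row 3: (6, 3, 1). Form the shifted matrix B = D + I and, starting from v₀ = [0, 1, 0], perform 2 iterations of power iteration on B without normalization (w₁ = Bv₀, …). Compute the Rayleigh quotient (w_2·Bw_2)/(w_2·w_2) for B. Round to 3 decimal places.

8.378

B = D + I has rows (-2, 3, 6); (3, 1, 3); (6, 3, 2)
w1 = Bv₀ = ((-2)·0 + 3·1 + 6·0; 3·0 + 1·1 + 3·0; 6·0 + 3·1 + 2·0) = (3, 1, 3)
w2 = Bw1 = ((-2)·3 + 3·1 + 6·3; 3·3 + 1·1 + 3·3; 6·3 + 3·1 + 2·3) = (15, 19, 27)
Bw2 = (189, 145, 201)
w2·Bw2 = 11017; w2·w2 = 1315; μ ≈ 11017/1315 = 8.378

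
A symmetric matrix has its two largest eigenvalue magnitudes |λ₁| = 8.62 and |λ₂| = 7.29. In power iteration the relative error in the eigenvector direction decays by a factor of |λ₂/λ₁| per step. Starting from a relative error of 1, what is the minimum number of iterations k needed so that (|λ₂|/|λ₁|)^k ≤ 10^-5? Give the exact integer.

|λ₂/λ₁| = 7.29/8.62 = 0.84571
Need k ≥ ln(10^-5) / ln(0.84571) = -11.5129 / -0.1676 ≈ 68.700
Smallest integer k satisfying the bound: 69

69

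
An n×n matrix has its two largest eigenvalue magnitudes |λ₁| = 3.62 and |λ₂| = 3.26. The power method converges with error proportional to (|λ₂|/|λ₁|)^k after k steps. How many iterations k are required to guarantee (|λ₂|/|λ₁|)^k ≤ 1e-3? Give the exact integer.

66

|λ₂/λ₁| = 3.26/3.62 = 0.90055
Need k ≥ ln(1e-3) / ln(0.90055) = -6.9078 / -0.1047 ≈ 65.947
Smallest integer k satisfying the bound: 66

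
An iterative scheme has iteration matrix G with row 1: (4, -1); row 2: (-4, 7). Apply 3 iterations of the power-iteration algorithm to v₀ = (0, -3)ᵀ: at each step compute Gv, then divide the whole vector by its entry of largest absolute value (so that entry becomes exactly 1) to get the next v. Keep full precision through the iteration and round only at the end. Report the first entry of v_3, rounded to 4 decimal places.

-0.2337

Gv0 = (3.00000, -21.00000); divide by -21.00000 → v1 = (-0.14286, 1.00000)
Gv1 = (-1.57143, 7.57143); divide by 7.57143 → v2 = (-0.20755, 1.00000)
Gv2 = (-1.83019, 7.83019); divide by 7.83019 → v3 = (-0.23373, 1.00000)
Requested entry of v3: 291/-1245 = -0.2337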